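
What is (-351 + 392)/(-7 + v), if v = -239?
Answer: -⅙ ≈ -0.16667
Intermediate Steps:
(-351 + 392)/(-7 + v) = (-351 + 392)/(-7 - 239) = 41/(-246) = 41*(-1/246) = -⅙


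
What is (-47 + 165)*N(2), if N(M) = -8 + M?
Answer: -708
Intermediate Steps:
(-47 + 165)*N(2) = (-47 + 165)*(-8 + 2) = 118*(-6) = -708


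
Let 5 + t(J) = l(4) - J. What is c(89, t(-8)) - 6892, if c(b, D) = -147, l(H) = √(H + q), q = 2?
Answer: -7039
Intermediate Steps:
l(H) = √(2 + H) (l(H) = √(H + 2) = √(2 + H))
t(J) = -5 + √6 - J (t(J) = -5 + (√(2 + 4) - J) = -5 + (√6 - J) = -5 + √6 - J)
c(89, t(-8)) - 6892 = -147 - 6892 = -7039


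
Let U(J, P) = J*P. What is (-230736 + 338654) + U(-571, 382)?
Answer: -110204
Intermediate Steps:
(-230736 + 338654) + U(-571, 382) = (-230736 + 338654) - 571*382 = 107918 - 218122 = -110204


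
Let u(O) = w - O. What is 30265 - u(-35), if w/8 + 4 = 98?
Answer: 29478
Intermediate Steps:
w = 752 (w = -32 + 8*98 = -32 + 784 = 752)
u(O) = 752 - O
30265 - u(-35) = 30265 - (752 - 1*(-35)) = 30265 - (752 + 35) = 30265 - 1*787 = 30265 - 787 = 29478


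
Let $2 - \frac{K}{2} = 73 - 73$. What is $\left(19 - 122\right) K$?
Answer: $-412$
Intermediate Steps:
$K = 4$ ($K = 4 - 2 \left(73 - 73\right) = 4 - 0 = 4 + 0 = 4$)
$\left(19 - 122\right) K = \left(19 - 122\right) 4 = \left(-103\right) 4 = -412$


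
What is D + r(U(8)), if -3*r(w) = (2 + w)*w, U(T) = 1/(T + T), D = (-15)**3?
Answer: -864011/256 ≈ -3375.0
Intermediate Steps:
D = -3375
U(T) = 1/(2*T)
r(w) = -w*(2 + w)/3 (r(w) = -(2 + w)*w/3 = -w*(2 + w)/3)
D + r(U(8)) = -3375 - (1/2)/8*(2 + (1/2)/8)/3 = -3375 - (1/2)*(1/8)*(2 + (1/2)*(1/8))/3 = -3375 - 1/3*1/16*(2 + 1/16) = -3375 - 1/3*1/16*33/16 = -3375 - 11/256 = -864011/256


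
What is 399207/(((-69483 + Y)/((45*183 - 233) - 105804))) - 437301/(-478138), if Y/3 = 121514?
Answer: -6222643032877391/47026306714 ≈ -1.3232e+5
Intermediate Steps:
Y = 364542 (Y = 3*121514 = 364542)
399207/(((-69483 + Y)/((45*183 - 233) - 105804))) - 437301/(-478138) = 399207/(((-69483 + 364542)/((45*183 - 233) - 105804))) - 437301/(-478138) = 399207/((295059/((8235 - 233) - 105804))) - 437301*(-1/478138) = 399207/((295059/(8002 - 105804))) + 437301/478138 = 399207/((295059/(-97802))) + 437301/478138 = 399207/((295059*(-1/97802))) + 437301/478138 = 399207/(-295059/97802) + 437301/478138 = 399207*(-97802/295059) + 437301/478138 = -13014414338/98353 + 437301/478138 = -6222643032877391/47026306714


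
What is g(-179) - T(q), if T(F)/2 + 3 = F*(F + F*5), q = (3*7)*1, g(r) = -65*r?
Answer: 6349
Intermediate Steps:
q = 21 (q = 21*1 = 21)
T(F) = -6 + 12*F**2 (T(F) = -6 + 2*(F*(F + F*5)) = -6 + 2*(F*(F + 5*F)) = -6 + 2*(F*(6*F)) = -6 + 2*(6*F**2) = -6 + 12*F**2)
g(-179) - T(q) = -65*(-179) - (-6 + 12*21**2) = 11635 - (-6 + 12*441) = 11635 - (-6 + 5292) = 11635 - 1*5286 = 11635 - 5286 = 6349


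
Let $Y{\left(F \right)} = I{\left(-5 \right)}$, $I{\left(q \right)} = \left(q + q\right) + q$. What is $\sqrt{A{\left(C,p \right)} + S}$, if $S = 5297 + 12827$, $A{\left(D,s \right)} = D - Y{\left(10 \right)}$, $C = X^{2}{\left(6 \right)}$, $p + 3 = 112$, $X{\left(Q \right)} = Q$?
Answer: $5 \sqrt{727} \approx 134.81$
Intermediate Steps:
$I{\left(q \right)} = 3 q$ ($I{\left(q \right)} = 2 q + q = 3 q$)
$Y{\left(F \right)} = -15$ ($Y{\left(F \right)} = 3 \left(-5\right) = -15$)
$p = 109$ ($p = -3 + 112 = 109$)
$C = 36$ ($C = 6^{2} = 36$)
$A{\left(D,s \right)} = 15 + D$ ($A{\left(D,s \right)} = D - -15 = D + 15 = 15 + D$)
$S = 18124$
$\sqrt{A{\left(C,p \right)} + S} = \sqrt{\left(15 + 36\right) + 18124} = \sqrt{51 + 18124} = \sqrt{18175} = 5 \sqrt{727}$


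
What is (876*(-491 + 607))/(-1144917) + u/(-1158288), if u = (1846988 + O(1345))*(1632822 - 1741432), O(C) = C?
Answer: 12768835956952489/73674645672 ≈ 1.7331e+5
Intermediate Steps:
u = -200747447130 (u = (1846988 + 1345)*(1632822 - 1741432) = 1848333*(-108610) = -200747447130)
(876*(-491 + 607))/(-1144917) + u/(-1158288) = (876*(-491 + 607))/(-1144917) - 200747447130/(-1158288) = (876*116)*(-1/1144917) - 200747447130*(-1/1158288) = 101616*(-1/1144917) + 33457907855/193048 = -33872/381639 + 33457907855/193048 = 12768835956952489/73674645672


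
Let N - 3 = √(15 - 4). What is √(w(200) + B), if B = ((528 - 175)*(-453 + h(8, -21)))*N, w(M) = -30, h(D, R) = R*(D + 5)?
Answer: √(-768864 - 256278*√11) ≈ 1272.3*I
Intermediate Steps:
h(D, R) = R*(5 + D)
N = 3 + √11 (N = 3 + √(15 - 4) = 3 + √11 ≈ 6.3166)
B = -768834 - 256278*√11 (B = ((528 - 175)*(-453 - 21*(5 + 8)))*(3 + √11) = (353*(-453 - 21*13))*(3 + √11) = (353*(-453 - 273))*(3 + √11) = (353*(-726))*(3 + √11) = -256278*(3 + √11) = -768834 - 256278*√11 ≈ -1.6188e+6)
√(w(200) + B) = √(-30 + (-768834 - 256278*√11)) = √(-768864 - 256278*√11)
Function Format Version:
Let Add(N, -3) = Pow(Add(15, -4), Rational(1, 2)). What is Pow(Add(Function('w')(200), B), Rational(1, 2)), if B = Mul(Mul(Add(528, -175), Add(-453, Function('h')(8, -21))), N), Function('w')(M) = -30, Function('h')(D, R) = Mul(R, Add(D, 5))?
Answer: Pow(Add(-768864, Mul(-256278, Pow(11, Rational(1, 2)))), Rational(1, 2)) ≈ Mul(1272.3, I)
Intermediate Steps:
Function('h')(D, R) = Mul(R, Add(5, D))
N = Add(3, Pow(11, Rational(1, 2))) (N = Add(3, Pow(Add(15, -4), Rational(1, 2))) = Add(3, Pow(11, Rational(1, 2))) ≈ 6.3166)
B = Add(-768834, Mul(-256278, Pow(11, Rational(1, 2)))) (B = Mul(Mul(Add(528, -175), Add(-453, Mul(-21, Add(5, 8)))), Add(3, Pow(11, Rational(1, 2)))) = Mul(Mul(353, Add(-453, Mul(-21, 13))), Add(3, Pow(11, Rational(1, 2)))) = Mul(Mul(353, Add(-453, -273)), Add(3, Pow(11, Rational(1, 2)))) = Mul(Mul(353, -726), Add(3, Pow(11, Rational(1, 2)))) = Mul(-256278, Add(3, Pow(11, Rational(1, 2)))) = Add(-768834, Mul(-256278, Pow(11, Rational(1, 2)))) ≈ -1.6188e+6)
Pow(Add(Function('w')(200), B), Rational(1, 2)) = Pow(Add(-30, Add(-768834, Mul(-256278, Pow(11, Rational(1, 2))))), Rational(1, 2)) = Pow(Add(-768864, Mul(-256278, Pow(11, Rational(1, 2)))), Rational(1, 2))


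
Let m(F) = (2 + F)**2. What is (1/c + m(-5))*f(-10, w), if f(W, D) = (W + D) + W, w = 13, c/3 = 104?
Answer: -19663/312 ≈ -63.022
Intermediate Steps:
c = 312 (c = 3*104 = 312)
f(W, D) = D + 2*W (f(W, D) = (D + W) + W = D + 2*W)
(1/c + m(-5))*f(-10, w) = (1/312 + (2 - 5)**2)*(13 + 2*(-10)) = (1/312 + (-3)**2)*(13 - 20) = (1/312 + 9)*(-7) = (2809/312)*(-7) = -19663/312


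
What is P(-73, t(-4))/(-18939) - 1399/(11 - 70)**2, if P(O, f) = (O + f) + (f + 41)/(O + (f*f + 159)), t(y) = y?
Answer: -45344855/113974902 ≈ -0.39785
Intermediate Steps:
P(O, f) = O + f + (41 + f)/(159 + O + f**2) (P(O, f) = (O + f) + (41 + f)/(O + (f**2 + 159)) = (O + f) + (41 + f)/(O + (159 + f**2)) = (O + f) + (41 + f)/(159 + O + f**2) = O + f + (41 + f)/(159 + O + f**2))
P(-73, t(-4))/(-18939) - 1399/(11 - 70)**2 = ((41 + (-73)**2 + (-4)**3 + 159*(-73) + 160*(-4) - 73*(-4) - 73*(-4)**2)/(159 - 73 + (-4)**2))/(-18939) - 1399/(11 - 70)**2 = ((41 + 5329 - 64 - 11607 - 640 + 292 - 73*16)/(159 - 73 + 16))*(-1/18939) - 1399/((-59)**2) = ((41 + 5329 - 64 - 11607 - 640 + 292 - 1168)/102)*(-1/18939) - 1399/3481 = ((1/102)*(-7817))*(-1/18939) - 1399*1/3481 = -7817/102*(-1/18939) - 1399/3481 = 7817/1931778 - 1399/3481 = -45344855/113974902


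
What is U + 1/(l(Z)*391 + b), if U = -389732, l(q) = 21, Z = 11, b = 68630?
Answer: -29947396611/76841 ≈ -3.8973e+5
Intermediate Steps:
U + 1/(l(Z)*391 + b) = -389732 + 1/(21*391 + 68630) = -389732 + 1/(8211 + 68630) = -389732 + 1/76841 = -29947396611/76841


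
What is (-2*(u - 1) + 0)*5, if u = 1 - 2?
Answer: 20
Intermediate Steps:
u = -1
(-2*(u - 1) + 0)*5 = (-2*(-1 - 1) + 0)*5 = (-2*(-2) + 0)*5 = (4 + 0)*5 = 4*5 = 20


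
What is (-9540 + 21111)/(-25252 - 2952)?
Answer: -11571/28204 ≈ -0.41026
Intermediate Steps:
(-9540 + 21111)/(-25252 - 2952) = 11571/(-28204) = 11571*(-1/28204) = -11571/28204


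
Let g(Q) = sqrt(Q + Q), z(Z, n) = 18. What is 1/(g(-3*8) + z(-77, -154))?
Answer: 3/62 - I*sqrt(3)/93 ≈ 0.048387 - 0.018624*I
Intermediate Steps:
g(Q) = sqrt(2)*sqrt(Q) (g(Q) = sqrt(2*Q) = sqrt(2)*sqrt(Q))
1/(g(-3*8) + z(-77, -154)) = 1/(sqrt(2)*sqrt(-3*8) + 18) = 1/(sqrt(2)*sqrt(-24) + 18) = 1/(sqrt(2)*(2*I*sqrt(6)) + 18) = 1/(4*I*sqrt(3) + 18) = 1/(18 + 4*I*sqrt(3))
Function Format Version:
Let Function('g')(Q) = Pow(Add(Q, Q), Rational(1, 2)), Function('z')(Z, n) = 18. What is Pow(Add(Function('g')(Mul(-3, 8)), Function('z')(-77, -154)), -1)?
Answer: Add(Rational(3, 62), Mul(Rational(-1, 93), I, Pow(3, Rational(1, 2)))) ≈ Add(0.048387, Mul(-0.018624, I))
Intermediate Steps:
Function('g')(Q) = Mul(Pow(2, Rational(1, 2)), Pow(Q, Rational(1, 2))) (Function('g')(Q) = Pow(Mul(2, Q), Rational(1, 2)) = Mul(Pow(2, Rational(1, 2)), Pow(Q, Rational(1, 2))))
Pow(Add(Function('g')(Mul(-3, 8)), Function('z')(-77, -154)), -1) = Pow(Add(Mul(Pow(2, Rational(1, 2)), Pow(Mul(-3, 8), Rational(1, 2))), 18), -1) = Pow(Add(Mul(Pow(2, Rational(1, 2)), Pow(-24, Rational(1, 2))), 18), -1) = Pow(Add(Mul(Pow(2, Rational(1, 2)), Mul(2, I, Pow(6, Rational(1, 2)))), 18), -1) = Pow(Add(Mul(4, I, Pow(3, Rational(1, 2))), 18), -1) = Pow(Add(18, Mul(4, I, Pow(3, Rational(1, 2)))), -1)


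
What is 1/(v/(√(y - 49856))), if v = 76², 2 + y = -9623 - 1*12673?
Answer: I*√72154/5776 ≈ 0.046505*I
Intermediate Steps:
y = -22298 (y = -2 + (-9623 - 1*12673) = -2 + (-9623 - 12673) = -2 - 22296 = -22298)
v = 5776
1/(v/(√(y - 49856))) = 1/(5776/(√(-22298 - 49856))) = 1/(5776/(√(-72154))) = 1/(5776/((I*√72154))) = 1/(5776*(-I*√72154/72154)) = 1/(-2888*I*√72154/36077) = I*√72154/5776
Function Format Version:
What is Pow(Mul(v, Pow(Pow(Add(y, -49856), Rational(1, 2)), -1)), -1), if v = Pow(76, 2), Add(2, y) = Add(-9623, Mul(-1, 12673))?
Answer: Mul(Rational(1, 5776), I, Pow(72154, Rational(1, 2))) ≈ Mul(0.046505, I)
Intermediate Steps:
y = -22298 (y = Add(-2, Add(-9623, Mul(-1, 12673))) = Add(-2, Add(-9623, -12673)) = Add(-2, -22296) = -22298)
v = 5776
Pow(Mul(v, Pow(Pow(Add(y, -49856), Rational(1, 2)), -1)), -1) = Pow(Mul(5776, Pow(Pow(Add(-22298, -49856), Rational(1, 2)), -1)), -1) = Pow(Mul(5776, Pow(Pow(-72154, Rational(1, 2)), -1)), -1) = Pow(Mul(5776, Pow(Mul(I, Pow(72154, Rational(1, 2))), -1)), -1) = Pow(Mul(5776, Mul(Rational(-1, 72154), I, Pow(72154, Rational(1, 2)))), -1) = Pow(Mul(Rational(-2888, 36077), I, Pow(72154, Rational(1, 2))), -1) = Mul(Rational(1, 5776), I, Pow(72154, Rational(1, 2)))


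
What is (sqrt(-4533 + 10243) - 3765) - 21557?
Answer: -25322 + sqrt(5710) ≈ -25246.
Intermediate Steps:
(sqrt(-4533 + 10243) - 3765) - 21557 = (sqrt(5710) - 3765) - 21557 = (-3765 + sqrt(5710)) - 21557 = -25322 + sqrt(5710)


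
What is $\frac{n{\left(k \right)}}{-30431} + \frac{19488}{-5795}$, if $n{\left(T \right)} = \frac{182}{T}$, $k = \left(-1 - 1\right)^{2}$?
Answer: $- \frac{1186606001}{352695290} \approx -3.3644$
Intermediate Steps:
$k = 4$ ($k = \left(-2\right)^{2} = 4$)
$\frac{n{\left(k \right)}}{-30431} + \frac{19488}{-5795} = \frac{182 \cdot \frac{1}{4}}{-30431} + \frac{19488}{-5795} = 182 \cdot \frac{1}{4} \left(- \frac{1}{30431}\right) + 19488 \left(- \frac{1}{5795}\right) = \frac{91}{2} \left(- \frac{1}{30431}\right) - \frac{19488}{5795} = - \frac{91}{60862} - \frac{19488}{5795} = - \frac{1186606001}{352695290}$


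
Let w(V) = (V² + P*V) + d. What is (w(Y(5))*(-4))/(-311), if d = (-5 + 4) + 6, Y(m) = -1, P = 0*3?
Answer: 24/311 ≈ 0.077170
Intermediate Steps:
P = 0
d = 5 (d = -1 + 6 = 5)
w(V) = 5 + V² (w(V) = (V² + 0*V) + 5 = (V² + 0) + 5 = V² + 5 = 5 + V²)
(w(Y(5))*(-4))/(-311) = ((5 + (-1)²)*(-4))/(-311) = ((5 + 1)*(-4))*(-1/311) = (6*(-4))*(-1/311) = -24*(-1/311) = 24/311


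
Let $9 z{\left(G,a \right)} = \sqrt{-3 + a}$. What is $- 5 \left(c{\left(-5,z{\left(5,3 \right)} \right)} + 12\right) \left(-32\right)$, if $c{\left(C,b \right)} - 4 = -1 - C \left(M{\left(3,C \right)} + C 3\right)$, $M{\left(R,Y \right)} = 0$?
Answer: $-9600$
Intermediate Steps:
$z{\left(G,a \right)} = \frac{\sqrt{-3 + a}}{9}$
$c{\left(C,b \right)} = 3 - 3 C^{2}$ ($c{\left(C,b \right)} = 4 - \left(1 + C \left(0 + C 3\right)\right) = 4 - \left(1 + C \left(0 + 3 C\right)\right) = 4 - \left(1 + C 3 C\right) = 4 - \left(1 + 3 C^{2}\right) = 3 - 3 C^{2}$)
$- 5 \left(c{\left(-5,z{\left(5,3 \right)} \right)} + 12\right) \left(-32\right) = - 5 \left(\left(3 - 3 \left(-5\right)^{2}\right) + 12\right) \left(-32\right) = - 5 \left(\left(3 - 75\right) + 12\right) \left(-32\right) = - 5 \left(-72 + 12\right) \left(-32\right) = \left(-5\right) \left(-60\right) \left(-32\right) = 300 \left(-32\right) = -9600$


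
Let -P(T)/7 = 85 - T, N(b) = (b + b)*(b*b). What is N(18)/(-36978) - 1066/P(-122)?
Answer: 3752902/8930187 ≈ 0.42025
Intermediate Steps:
N(b) = 2*b³ (N(b) = (2*b)*b² = 2*b³)
P(T) = -595 + 7*T (P(T) = -7*(85 - T) = -595 + 7*T)
N(18)/(-36978) - 1066/P(-122) = (2*18³)/(-36978) - 1066/(-595 + 7*(-122)) = (2*5832)*(-1/36978) - 1066/(-595 - 854) = 11664*(-1/36978) - 1066/(-1449) = -1944/6163 - 1066*(-1/1449) = -1944/6163 + 1066/1449 = 3752902/8930187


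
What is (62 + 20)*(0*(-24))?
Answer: 0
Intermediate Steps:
(62 + 20)*(0*(-24)) = 82*0 = 0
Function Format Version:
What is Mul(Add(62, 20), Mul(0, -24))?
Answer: 0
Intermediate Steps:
Mul(Add(62, 20), Mul(0, -24)) = Mul(82, 0) = 0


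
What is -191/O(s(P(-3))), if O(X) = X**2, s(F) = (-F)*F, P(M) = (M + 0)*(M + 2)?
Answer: -191/81 ≈ -2.3580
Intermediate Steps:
P(M) = M*(2 + M)
s(F) = -F**2
-191/O(s(P(-3))) = -191*1/(81*(2 - 3)**4) = -191/((-(-3*(-1))**2)**2) = -191/((-1*3**2)**2) = -191/((-1*9)**2) = -191/((-9)**2) = -191/81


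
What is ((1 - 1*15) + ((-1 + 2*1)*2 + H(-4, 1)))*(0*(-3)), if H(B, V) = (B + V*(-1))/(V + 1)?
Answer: 0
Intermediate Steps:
H(B, V) = (B - V)/(1 + V)
((1 - 1*15) + ((-1 + 2*1)*2 + H(-4, 1)))*(0*(-3)) = ((1 - 1*15) + ((-1 + 2*1)*2 + (-4 - 1*1)/(1 + 1)))*(0*(-3)) = ((1 - 15) + ((-1 + 2)*2 + (-4 - 1)/2))*0 = (-14 + (1*2 + (½)*(-5)))*0 = (-14 + (2 - 5/2))*0 = (-14 - ½)*0 = -29/2*0 = 0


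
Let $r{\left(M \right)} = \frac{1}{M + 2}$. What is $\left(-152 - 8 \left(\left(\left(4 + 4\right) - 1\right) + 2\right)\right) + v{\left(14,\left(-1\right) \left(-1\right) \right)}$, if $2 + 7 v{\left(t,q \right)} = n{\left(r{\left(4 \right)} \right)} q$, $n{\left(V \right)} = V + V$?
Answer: $- \frac{4709}{21} \approx -224.24$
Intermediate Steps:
$r{\left(M \right)} = \frac{1}{2 + M}$
$n{\left(V \right)} = 2 V$
$v{\left(t,q \right)} = - \frac{2}{7} + \frac{q}{21}$ ($v{\left(t,q \right)} = - \frac{2}{7} + \frac{\frac{2}{2 + 4} q}{7} = - \frac{2}{7} + \frac{\frac{2}{6} q}{7} = - \frac{2}{7} + \frac{2 \cdot \frac{1}{6} q}{7} = - \frac{2}{7} + \frac{\frac{1}{3} q}{7} = - \frac{2}{7} + \frac{q}{21}$)
$\left(-152 - 8 \left(\left(\left(4 + 4\right) - 1\right) + 2\right)\right) + v{\left(14,\left(-1\right) \left(-1\right) \right)} = \left(-152 - 8 \left(\left(\left(4 + 4\right) - 1\right) + 2\right)\right) - \left(\frac{2}{7} - \frac{\left(-1\right) \left(-1\right)}{21}\right) = \left(-152 - 8 \left(\left(8 - 1\right) + 2\right)\right) + \left(- \frac{2}{7} + \frac{1}{21} \cdot 1\right) = \left(-152 - 8 \left(7 + 2\right)\right) + \left(- \frac{2}{7} + \frac{1}{21}\right) = \left(-152 - 72\right) - \frac{5}{21} = -224 - \frac{5}{21} = - \frac{4709}{21}$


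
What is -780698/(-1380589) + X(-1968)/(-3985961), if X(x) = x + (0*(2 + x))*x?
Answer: 444935539990/786139130147 ≈ 0.56598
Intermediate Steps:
X(x) = x (X(x) = x + 0*x = x + 0 = x)
-780698/(-1380589) + X(-1968)/(-3985961) = -780698/(-1380589) - 1968/(-3985961) = -780698*(-1/1380589) - 1968*(-1/3985961) = 780698/1380589 + 1968/3985961 = 444935539990/786139130147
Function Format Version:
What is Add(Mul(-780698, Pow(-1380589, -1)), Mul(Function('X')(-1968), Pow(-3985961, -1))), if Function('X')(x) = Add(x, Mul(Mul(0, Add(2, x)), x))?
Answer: Rational(444935539990, 786139130147) ≈ 0.56598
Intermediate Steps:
Function('X')(x) = x (Function('X')(x) = Add(x, Mul(0, x)) = Add(x, 0) = x)
Add(Mul(-780698, Pow(-1380589, -1)), Mul(Function('X')(-1968), Pow(-3985961, -1))) = Add(Mul(-780698, Pow(-1380589, -1)), Mul(-1968, Pow(-3985961, -1))) = Add(Mul(-780698, Rational(-1, 1380589)), Mul(-1968, Rational(-1, 3985961))) = Add(Rational(780698, 1380589), Rational(1968, 3985961)) = Rational(444935539990, 786139130147)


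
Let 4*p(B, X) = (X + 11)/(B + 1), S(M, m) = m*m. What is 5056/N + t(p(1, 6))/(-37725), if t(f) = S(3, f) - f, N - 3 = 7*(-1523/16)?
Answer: -65105642063/8541342400 ≈ -7.6224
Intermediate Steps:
S(M, m) = m**2
N = -10613/16 (N = 3 + 7*(-1523/16) = 3 - 10661/16 = -10613/16 ≈ -663.31)
p(B, X) = (11 + X)/(4*(1 + B)) (p(B, X) = ((X + 11)/(B + 1))/4 = ((11 + X)/(1 + B))/4 = (11 + X)/(4*(1 + B)))
t(f) = f**2 - f
5056/N + t(p(1, 6))/(-37725) = 5056/(-10613/16) + (((11 + 6)/(4*(1 + 1)))*(-1 + (11 + 6)/(4*(1 + 1))))/(-37725) = 5056*(-16/10613) + (((1/4)*17/2)*(-1 + (1/4)*17/2))*(-1/37725) = -80896/10613 + (((1/4)*(1/2)*17)*(-1 + (1/4)*(1/2)*17))*(-1/37725) = -80896/10613 + (17*(-1 + 17/8)/8)*(-1/37725) = -80896/10613 + ((17/8)*(9/8))*(-1/37725) = -80896/10613 + (153/64)*(-1/37725) = -80896/10613 - 51/804800 = -65105642063/8541342400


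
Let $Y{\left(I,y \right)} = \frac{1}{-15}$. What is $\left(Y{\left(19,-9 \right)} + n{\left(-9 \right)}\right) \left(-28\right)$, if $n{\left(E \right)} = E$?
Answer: $\frac{3808}{15} \approx 253.87$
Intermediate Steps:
$Y{\left(I,y \right)} = - \frac{1}{15}$
$\left(Y{\left(19,-9 \right)} + n{\left(-9 \right)}\right) \left(-28\right) = \left(- \frac{1}{15} - 9\right) \left(-28\right) = \left(- \frac{136}{15}\right) \left(-28\right) = \frac{3808}{15}$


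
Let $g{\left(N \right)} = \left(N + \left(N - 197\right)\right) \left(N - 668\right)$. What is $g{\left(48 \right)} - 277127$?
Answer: $-214507$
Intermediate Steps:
$g{\left(N \right)} = \left(-668 + N\right) \left(-197 + 2 N\right)$ ($g{\left(N \right)} = \left(N + \left(-197 + N\right)\right) \left(-668 + N\right) = \left(-197 + 2 N\right) \left(-668 + N\right) = \left(-668 + N\right) \left(-197 + 2 N\right)$)
$g{\left(48 \right)} - 277127 = \left(131596 - 73584 + 2 \cdot 48^{2}\right) - 277127 = \left(131596 - 73584 + 2 \cdot 2304\right) - 277127 = \left(131596 - 73584 + 4608\right) - 277127 = 62620 - 277127 = -214507$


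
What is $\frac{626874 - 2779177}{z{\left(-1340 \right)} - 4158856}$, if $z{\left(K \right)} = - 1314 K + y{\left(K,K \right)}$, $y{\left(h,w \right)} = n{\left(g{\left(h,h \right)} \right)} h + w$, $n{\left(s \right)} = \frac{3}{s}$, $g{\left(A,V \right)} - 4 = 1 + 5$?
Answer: $\frac{2152303}{2399838} \approx 0.89685$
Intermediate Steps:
$g{\left(A,V \right)} = 10$ ($g{\left(A,V \right)} = 4 + \left(1 + 5\right) = 4 + 6 = 10$)
$y{\left(h,w \right)} = w + \frac{3 h}{10}$ ($y{\left(h,w \right)} = \frac{3}{10} h + w = 3 \cdot \frac{1}{10} h + w = \frac{3 h}{10} + w = w + \frac{3 h}{10}$)
$z{\left(K \right)} = - \frac{13127 K}{10}$ ($z{\left(K \right)} = - 1314 K + \left(K + \frac{3 K}{10}\right) = - 1314 K + \frac{13 K}{10} = - \frac{13127 K}{10}$)
$\frac{626874 - 2779177}{z{\left(-1340 \right)} - 4158856} = \frac{626874 - 2779177}{\left(- \frac{13127}{10}\right) \left(-1340\right) - 4158856} = \frac{626874 - 2779177}{1759018 - 4158856} = - \frac{2152303}{-2399838} = \left(-2152303\right) \left(- \frac{1}{2399838}\right) = \frac{2152303}{2399838}$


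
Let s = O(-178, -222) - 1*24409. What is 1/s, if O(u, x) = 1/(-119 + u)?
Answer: -297/7249474 ≈ -4.0968e-5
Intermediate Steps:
s = -7249474/297 (s = 1/(-119 - 178) - 1*24409 = 1/(-297) - 24409 = -1/297 - 24409 = -7249474/297 ≈ -24409.)
1/s = 1/(-7249474/297) = -297/7249474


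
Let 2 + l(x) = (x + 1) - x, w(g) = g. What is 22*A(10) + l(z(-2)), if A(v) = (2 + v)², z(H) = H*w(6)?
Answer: 3167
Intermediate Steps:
z(H) = 6*H (z(H) = H*6 = 6*H)
l(x) = -1 (l(x) = -2 + ((x + 1) - x) = -2 + ((1 + x) - x) = -2 + 1 = -1)
22*A(10) + l(z(-2)) = 22*(2 + 10)² - 1 = 22*12² - 1 = 22*144 - 1 = 3168 - 1 = 3167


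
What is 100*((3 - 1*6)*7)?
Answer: -2100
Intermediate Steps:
100*((3 - 1*6)*7) = 100*((3 - 6)*7) = 100*(-3*7) = 100*(-21) = -2100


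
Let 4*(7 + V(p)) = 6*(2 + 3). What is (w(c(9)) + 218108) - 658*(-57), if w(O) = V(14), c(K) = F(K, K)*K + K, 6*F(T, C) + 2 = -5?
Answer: 511229/2 ≈ 2.5561e+5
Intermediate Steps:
F(T, C) = -7/6 (F(T, C) = -⅓ + (⅙)*(-5) = -⅓ - ⅚ = -7/6)
c(K) = -K/6 (c(K) = -7*K/6 + K = -K/6)
V(p) = ½ (V(p) = -7 + (6*(2 + 3))/4 = -7 + (6*5)/4 = -7 + (¼)*30 = -7 + 15/2 = ½)
w(O) = ½
(w(c(9)) + 218108) - 658*(-57) = (½ + 218108) - 658*(-57) = 436217/2 + 37506 = 511229/2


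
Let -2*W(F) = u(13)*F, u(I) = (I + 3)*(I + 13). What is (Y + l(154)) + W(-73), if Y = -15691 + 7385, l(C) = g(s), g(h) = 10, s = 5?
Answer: 6888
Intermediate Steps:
l(C) = 10
u(I) = (3 + I)*(13 + I)
Y = -8306
W(F) = -208*F (W(F) = -(39 + 13² + 16*13)*F/2 = -(39 + 169 + 208)*F/2 = -208*F)
(Y + l(154)) + W(-73) = (-8306 + 10) - 208*(-73) = -8296 + 15184 = 6888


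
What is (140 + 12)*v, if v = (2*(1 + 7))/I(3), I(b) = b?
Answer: 2432/3 ≈ 810.67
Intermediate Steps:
v = 16/3 (v = (2*(1 + 7))/3 = (2*8)*(1/3) = 16*(1/3) = 16/3 ≈ 5.3333)
(140 + 12)*v = (140 + 12)*(16/3) = 152*(16/3) = 2432/3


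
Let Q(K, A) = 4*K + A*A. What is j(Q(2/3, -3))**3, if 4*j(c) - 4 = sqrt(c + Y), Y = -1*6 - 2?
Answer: (12 + sqrt(33))**3/1728 ≈ 3.2333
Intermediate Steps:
Q(K, A) = A**2 + 4*K (Q(K, A) = 4*K + A**2 = A**2 + 4*K)
Y = -8 (Y = -6 - 2 = -8)
j(c) = 1 + sqrt(-8 + c)/4 (j(c) = 1 + sqrt(c - 8)/4 = 1 + sqrt(-8 + c)/4)
j(Q(2/3, -3))**3 = (1 + sqrt(-8 + ((-3)**2 + 4*(2/3)))/4)**3 = (1 + sqrt(-8 + (9 + 4*(2*(1/3))))/4)**3 = (1 + sqrt(-8 + (9 + 4*(2/3)))/4)**3 = (1 + sqrt(-8 + (9 + 8/3))/4)**3 = (1 + sqrt(-8 + 35/3)/4)**3 = (1 + sqrt(11/3)/4)**3 = (1 + (sqrt(33)/3)/4)**3 = (1 + sqrt(33)/12)**3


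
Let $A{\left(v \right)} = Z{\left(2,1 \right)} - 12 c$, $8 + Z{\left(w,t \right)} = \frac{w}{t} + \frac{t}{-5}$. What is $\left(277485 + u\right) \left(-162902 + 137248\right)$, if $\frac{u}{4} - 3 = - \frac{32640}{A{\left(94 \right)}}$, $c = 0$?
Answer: $- \frac{237433080378}{31} \approx -7.6591 \cdot 10^{9}$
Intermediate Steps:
$Z{\left(w,t \right)} = -8 - \frac{t}{5} + \frac{w}{t}$ ($Z{\left(w,t \right)} = -8 + \left(\frac{w}{t} + \frac{t}{-5}\right) = -8 + \left(\frac{w}{t} + t \left(- \frac{1}{5}\right)\right) = -8 - \left(\frac{t}{5} - \frac{w}{t}\right) = -8 - \frac{t}{5} + \frac{w}{t}$)
$A{\left(v \right)} = - \frac{31}{5}$ ($A{\left(v \right)} = \left(-8 - \frac{1}{5} + \frac{2}{1}\right) - 0 = \left(-8 - \frac{1}{5} + 2 \cdot 1\right) + 0 = \left(-8 - \frac{1}{5} + 2\right) + 0 = - \frac{31}{5} + 0 = - \frac{31}{5}$)
$u = \frac{653172}{31}$ ($u = 12 + 4 \left(- \frac{32640}{- \frac{31}{5}}\right) = 12 + 4 \left(\left(-32640\right) \left(- \frac{5}{31}\right)\right) = 12 + 4 \cdot \frac{163200}{31} = 12 + \frac{652800}{31} = \frac{653172}{31} \approx 21070.0$)
$\left(277485 + u\right) \left(-162902 + 137248\right) = \left(277485 + \frac{653172}{31}\right) \left(-162902 + 137248\right) = \frac{9255207}{31} \left(-25654\right) = - \frac{237433080378}{31}$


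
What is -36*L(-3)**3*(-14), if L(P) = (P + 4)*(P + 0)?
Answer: -13608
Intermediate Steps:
L(P) = P*(4 + P) (L(P) = (4 + P)*P = P*(4 + P))
-36*L(-3)**3*(-14) = -36*(-27*(4 - 3)**3)*(-14) = -36*(-3*1)**3*(-14) = -36*(-3)**3*(-14) = -36*(-27)*(-14) = 972*(-14) = -13608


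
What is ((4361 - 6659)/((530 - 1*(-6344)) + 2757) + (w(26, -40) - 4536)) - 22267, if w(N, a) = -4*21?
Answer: -258950995/9631 ≈ -26887.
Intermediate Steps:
w(N, a) = -84
((4361 - 6659)/((530 - 1*(-6344)) + 2757) + (w(26, -40) - 4536)) - 22267 = ((4361 - 6659)/((530 - 1*(-6344)) + 2757) + (-84 - 4536)) - 22267 = (-2298/((530 + 6344) + 2757) - 4620) - 22267 = (-2298/(6874 + 2757) - 4620) - 22267 = (-2298/9631 - 4620) - 22267 = -44497518/9631 - 22267 = -258950995/9631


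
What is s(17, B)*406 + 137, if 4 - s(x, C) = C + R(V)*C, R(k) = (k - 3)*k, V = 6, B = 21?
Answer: -160233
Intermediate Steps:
R(k) = k*(-3 + k) (R(k) = (-3 + k)*k = k*(-3 + k))
s(x, C) = 4 - 19*C (s(x, C) = 4 - (C + (6*(-3 + 6))*C) = 4 - (C + (6*3)*C) = 4 - (C + 18*C) = 4 - 19*C)
s(17, B)*406 + 137 = (4 - 19*21)*406 + 137 = (4 - 399)*406 + 137 = -395*406 + 137 = -160370 + 137 = -160233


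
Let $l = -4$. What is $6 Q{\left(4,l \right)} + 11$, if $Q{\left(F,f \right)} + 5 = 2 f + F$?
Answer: $-43$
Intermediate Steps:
$Q{\left(F,f \right)} = -5 + F + 2 f$ ($Q{\left(F,f \right)} = -5 + \left(2 f + F\right) = -5 + \left(F + 2 f\right) = -5 + F + 2 f$)
$6 Q{\left(4,l \right)} + 11 = 6 \left(-5 + 4 + 2 \left(-4\right)\right) + 11 = 6 \left(-5 + 4 - 8\right) + 11 = 6 \left(-9\right) + 11 = -54 + 11 = -43$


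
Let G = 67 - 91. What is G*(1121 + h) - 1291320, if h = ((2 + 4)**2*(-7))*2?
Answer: -1306128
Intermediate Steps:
G = -24
h = -504 (h = (6**2*(-7))*2 = (36*(-7))*2 = -252*2 = -504)
G*(1121 + h) - 1291320 = -24*(1121 - 504) - 1291320 = -24*617 - 1291320 = -14808 - 1291320 = -1306128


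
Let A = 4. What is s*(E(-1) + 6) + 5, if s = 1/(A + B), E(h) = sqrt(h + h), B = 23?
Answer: 47/9 + I*sqrt(2)/27 ≈ 5.2222 + 0.052378*I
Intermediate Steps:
E(h) = sqrt(2)*sqrt(h) (E(h) = sqrt(2*h) = sqrt(2)*sqrt(h))
s = 1/27 (s = 1/(4 + 23) = 1/27 ≈ 0.037037)
s*(E(-1) + 6) + 5 = (sqrt(2)*sqrt(-1) + 6)/27 + 5 = (sqrt(2)*I + 6)/27 + 5 = (I*sqrt(2) + 6)/27 + 5 = (6 + I*sqrt(2))/27 + 5 = (2/9 + I*sqrt(2)/27) + 5 = 47/9 + I*sqrt(2)/27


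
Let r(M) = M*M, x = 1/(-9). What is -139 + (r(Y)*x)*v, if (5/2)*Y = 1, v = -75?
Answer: -413/3 ≈ -137.67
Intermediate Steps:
x = -⅑ ≈ -0.11111
Y = ⅖ (Y = (⅖)*1 = ⅖ ≈ 0.40000)
r(M) = M²
-139 + (r(Y)*x)*v = -139 + ((⅖)²*(-⅑))*(-75) = -139 + ((4/25)*(-⅑))*(-75) = -139 - 4/225*(-75) = -139 + 4/3 = -413/3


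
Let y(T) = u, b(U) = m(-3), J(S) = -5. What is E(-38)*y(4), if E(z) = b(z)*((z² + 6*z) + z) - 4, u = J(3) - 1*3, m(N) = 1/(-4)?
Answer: 2388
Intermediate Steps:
m(N) = -¼
b(U) = -¼
u = -8 (u = -5 - 1*3 = -5 - 3 = -8)
y(T) = -8
E(z) = -4 - 7*z/4 - z²/4 (E(z) = -((z² + 6*z) + z)/4 - 4 = -(z² + 7*z)/4 - 4 = (-7*z/4 - z²/4) - 4 = -4 - 7*z/4 - z²/4)
E(-38)*y(4) = (-4 - 7/4*(-38) - ¼*(-38)²)*(-8) = (-4 + 133/2 - ¼*1444)*(-8) = (-4 + 133/2 - 361)*(-8) = -597/2*(-8) = 2388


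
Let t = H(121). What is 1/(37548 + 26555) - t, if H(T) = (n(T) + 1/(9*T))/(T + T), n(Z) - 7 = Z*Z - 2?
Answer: -1022410214447/16893576414 ≈ -60.521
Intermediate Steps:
n(Z) = 5 + Z**2 (n(Z) = 7 + (Z*Z - 2) = 7 + (Z**2 - 2) = 7 + (-2 + Z**2) = 5 + Z**2)
H(T) = (5 + T**2 + 1/(9*T))/(2*T) (H(T) = ((5 + T**2) + 1/(9*T))/(T + T) = ((5 + T**2) + 1/(9*T))/((2*T)) = (5 + T**2 + 1/(9*T))*(1/(2*T)) = (5 + T**2 + 1/(9*T))/(2*T))
t = 15949495/263538 (t = (1/18)*(1 + 9*121*(5 + 121**2))/121**2 = (1/18)*(1/14641)*(1 + 9*121*(5 + 14641)) = (1/18)*(1/14641)*(1 + 9*121*14646) = (1/18)*(1/14641)*(1 + 15949494) = (1/18)*(1/14641)*15949495 = 15949495/263538 ≈ 60.521)
1/(37548 + 26555) - t = 1/(37548 + 26555) - 1*15949495/263538 = 1/64103 - 15949495/263538 = -1022410214447/16893576414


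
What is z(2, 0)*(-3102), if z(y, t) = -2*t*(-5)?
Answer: 0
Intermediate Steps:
z(y, t) = 10*t
z(2, 0)*(-3102) = (10*0)*(-3102) = 0*(-3102) = 0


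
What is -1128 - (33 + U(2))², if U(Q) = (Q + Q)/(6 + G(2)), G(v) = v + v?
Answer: -56089/25 ≈ -2243.6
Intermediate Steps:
G(v) = 2*v
U(Q) = Q/5 (U(Q) = (Q + Q)/(6 + 2*2) = (2*Q)/(6 + 4) = (2*Q)/10 = (2*Q)*(⅒) = Q/5)
-1128 - (33 + U(2))² = -1128 - (33 + (⅕)*2)² = -1128 - (33 + ⅖)² = -1128 - (167/5)² = -1128 - 1*27889/25 = -1128 - 27889/25 = -56089/25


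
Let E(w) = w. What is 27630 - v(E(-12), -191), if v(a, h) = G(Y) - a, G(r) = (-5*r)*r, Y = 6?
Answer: 27798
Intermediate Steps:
G(r) = -5*r²
v(a, h) = -180 - a (v(a, h) = -5*6² - a = -5*36 - a = -180 - a)
27630 - v(E(-12), -191) = 27630 - (-180 - 1*(-12)) = 27630 - (-180 + 12) = 27630 - 1*(-168) = 27630 + 168 = 27798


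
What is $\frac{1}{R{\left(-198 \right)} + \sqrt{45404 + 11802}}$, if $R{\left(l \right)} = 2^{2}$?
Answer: $- \frac{2}{28595} + \frac{\sqrt{57206}}{57190} \approx 0.0041122$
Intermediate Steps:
$R{\left(l \right)} = 4$
$\frac{1}{R{\left(-198 \right)} + \sqrt{45404 + 11802}} = \frac{1}{4 + \sqrt{45404 + 11802}} = \frac{1}{4 + \sqrt{57206}}$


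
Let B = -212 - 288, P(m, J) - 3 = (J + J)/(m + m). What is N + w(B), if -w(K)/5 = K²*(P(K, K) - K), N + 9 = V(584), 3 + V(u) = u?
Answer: -629999428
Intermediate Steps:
P(m, J) = 3 + J/m (P(m, J) = 3 + (J + J)/(m + m) = 3 + (2*J)/((2*m)) = 3 + (2*J)*(1/(2*m)) = 3 + J/m)
V(u) = -3 + u
N = 572 (N = -9 + (-3 + 584) = -9 + 581 = 572)
B = -500
w(K) = -5*K²*(4 - K) (w(K) = -5*K²*((3 + K/K) - K) = -5*K²*((3 + 1) - K) = -5*K²*(4 - K))
N + w(B) = 572 + 5*(-500)²*(-4 - 500) = 572 + 5*250000*(-504) = 572 - 630000000 = -629999428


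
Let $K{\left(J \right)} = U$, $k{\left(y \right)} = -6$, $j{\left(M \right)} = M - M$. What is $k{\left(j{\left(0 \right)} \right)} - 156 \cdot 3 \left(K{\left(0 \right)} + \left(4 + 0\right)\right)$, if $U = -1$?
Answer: $-1410$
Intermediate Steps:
$j{\left(M \right)} = 0$
$K{\left(J \right)} = -1$
$k{\left(j{\left(0 \right)} \right)} - 156 \cdot 3 \left(K{\left(0 \right)} + \left(4 + 0\right)\right) = -6 - 156 \cdot 3 \left(-1 + \left(4 + 0\right)\right) = -6 - 156 \cdot 3 \left(-1 + 4\right) = -6 - 156 \cdot 3 \cdot 3 = -6 - 1404 = -1410$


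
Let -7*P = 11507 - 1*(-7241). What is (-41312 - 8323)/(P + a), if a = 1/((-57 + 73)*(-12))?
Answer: 66709440/3599623 ≈ 18.532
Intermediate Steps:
P = -18748/7 (P = -(11507 - 1*(-7241))/7 = -(11507 + 7241)/7 = -1/7*18748 = -18748/7 ≈ -2678.3)
a = -1/192 (a = 1/(16*(-12)) = 1/(-192) = -1/192 ≈ -0.0052083)
(-41312 - 8323)/(P + a) = (-41312 - 8323)/(-18748/7 - 1/192) = -49635/(-3599623/1344) = -49635*(-1344/3599623) = 66709440/3599623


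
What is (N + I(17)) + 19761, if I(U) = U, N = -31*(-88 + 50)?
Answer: 20956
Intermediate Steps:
N = 1178 (N = -31*(-38) = 1178)
(N + I(17)) + 19761 = (1178 + 17) + 19761 = 1195 + 19761 = 20956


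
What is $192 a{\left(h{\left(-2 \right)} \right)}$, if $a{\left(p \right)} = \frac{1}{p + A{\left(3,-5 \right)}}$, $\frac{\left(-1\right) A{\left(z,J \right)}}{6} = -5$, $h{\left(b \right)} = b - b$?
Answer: $\frac{32}{5} \approx 6.4$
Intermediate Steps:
$h{\left(b \right)} = 0$
$A{\left(z,J \right)} = 30$ ($A{\left(z,J \right)} = \left(-6\right) \left(-5\right) = 30$)
$a{\left(p \right)} = \frac{1}{30 + p}$ ($a{\left(p \right)} = \frac{1}{p + 30} = \frac{1}{30 + p}$)
$192 a{\left(h{\left(-2 \right)} \right)} = \frac{192}{30 + 0} = \frac{192}{30} = 192 \cdot \frac{1}{30} = \frac{32}{5}$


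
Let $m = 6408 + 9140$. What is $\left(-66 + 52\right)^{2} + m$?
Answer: $15744$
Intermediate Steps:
$m = 15548$
$\left(-66 + 52\right)^{2} + m = \left(-66 + 52\right)^{2} + 15548 = \left(-14\right)^{2} + 15548 = 196 + 15548 = 15744$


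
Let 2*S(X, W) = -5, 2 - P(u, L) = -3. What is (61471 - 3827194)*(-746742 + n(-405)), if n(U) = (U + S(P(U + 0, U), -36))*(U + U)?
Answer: 1569052505241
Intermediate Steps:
P(u, L) = 5 (P(u, L) = 2 - 1*(-3) = 2 + 3 = 5)
S(X, W) = -5/2 (S(X, W) = (1/2)*(-5) = -5/2)
n(U) = 2*U*(-5/2 + U) (n(U) = (U - 5/2)*(U + U) = (-5/2 + U)*(2*U) = 2*U*(-5/2 + U))
(61471 - 3827194)*(-746742 + n(-405)) = (61471 - 3827194)*(-746742 - 405*(-5 + 2*(-405))) = -3765723*(-746742 - 405*(-5 - 810)) = -3765723*(-746742 - 405*(-815)) = -3765723*(-746742 + 330075) = -3765723*(-416667) = 1569052505241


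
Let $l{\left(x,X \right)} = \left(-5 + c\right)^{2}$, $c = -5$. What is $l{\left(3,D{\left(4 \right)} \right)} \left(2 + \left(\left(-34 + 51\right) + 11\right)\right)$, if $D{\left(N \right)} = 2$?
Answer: $3000$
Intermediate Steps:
$l{\left(x,X \right)} = 100$ ($l{\left(x,X \right)} = \left(-5 - 5\right)^{2} = \left(-10\right)^{2} = 100$)
$l{\left(3,D{\left(4 \right)} \right)} \left(2 + \left(\left(-34 + 51\right) + 11\right)\right) = 100 \left(2 + \left(\left(-34 + 51\right) + 11\right)\right) = 100 \left(2 + \left(17 + 11\right)\right) = 100 \left(2 + 28\right) = 100 \cdot 30 = 3000$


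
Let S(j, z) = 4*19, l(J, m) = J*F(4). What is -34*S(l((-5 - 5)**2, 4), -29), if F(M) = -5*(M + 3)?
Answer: -2584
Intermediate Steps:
F(M) = -15 - 5*M (F(M) = -5*(3 + M) = -15 - 5*M)
l(J, m) = -35*J (l(J, m) = J*(-15 - 5*4) = J*(-15 - 20) = J*(-35) = -35*J)
S(j, z) = 76
-34*S(l((-5 - 5)**2, 4), -29) = -34*76 = -2584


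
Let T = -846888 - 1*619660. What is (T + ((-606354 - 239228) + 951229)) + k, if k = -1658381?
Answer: -3019282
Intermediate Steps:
T = -1466548 (T = -846888 - 619660 = -1466548)
(T + ((-606354 - 239228) + 951229)) + k = (-1466548 + ((-606354 - 239228) + 951229)) - 1658381 = (-1466548 + (-845582 + 951229)) - 1658381 = (-1466548 + 105647) - 1658381 = -1360901 - 1658381 = -3019282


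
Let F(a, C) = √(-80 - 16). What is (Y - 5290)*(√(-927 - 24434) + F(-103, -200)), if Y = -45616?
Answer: 50906*I*(-√25361 - 4*√6) ≈ -8.6056e+6*I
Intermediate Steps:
F(a, C) = 4*I*√6 (F(a, C) = √(-96) = 4*I*√6)
(Y - 5290)*(√(-927 - 24434) + F(-103, -200)) = (-45616 - 5290)*(√(-927 - 24434) + 4*I*√6) = -50906*(√(-25361) + 4*I*√6) = -50906*(I*√25361 + 4*I*√6) = -203624*I*√6 - 50906*I*√25361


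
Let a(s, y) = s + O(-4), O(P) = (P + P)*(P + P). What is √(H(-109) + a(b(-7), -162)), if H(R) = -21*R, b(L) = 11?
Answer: 2*√591 ≈ 48.621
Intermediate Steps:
O(P) = 4*P² (O(P) = (2*P)*(2*P) = 4*P²)
a(s, y) = 64 + s (a(s, y) = s + 4*(-4)² = s + 4*16 = s + 64 = 64 + s)
√(H(-109) + a(b(-7), -162)) = √(-21*(-109) + (64 + 11)) = √(2289 + 75) = √2364 = 2*√591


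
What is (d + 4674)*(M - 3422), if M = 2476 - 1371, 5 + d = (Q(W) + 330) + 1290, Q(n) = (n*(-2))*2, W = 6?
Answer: -14516005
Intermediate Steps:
Q(n) = -4*n (Q(n) = -2*n*2 = -4*n)
d = 1591 (d = -5 + ((-4*6 + 330) + 1290) = -5 + ((-24 + 330) + 1290) = -5 + (306 + 1290) = -5 + 1596 = 1591)
M = 1105
(d + 4674)*(M - 3422) = (1591 + 4674)*(1105 - 3422) = 6265*(-2317) = -14516005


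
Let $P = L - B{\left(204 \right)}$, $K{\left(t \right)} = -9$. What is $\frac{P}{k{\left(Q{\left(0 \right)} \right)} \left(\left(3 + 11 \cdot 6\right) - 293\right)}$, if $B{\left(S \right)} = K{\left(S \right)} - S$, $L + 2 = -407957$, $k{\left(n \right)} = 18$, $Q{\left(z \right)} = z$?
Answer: $\frac{203873}{2016} \approx 101.13$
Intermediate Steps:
$L = -407959$ ($L = -2 - 407957 = -407959$)
$B{\left(S \right)} = -9 - S$
$P = -407746$ ($P = -407959 - \left(-9 - 204\right) = -407959 - -213 = -407959 + 213 = -407746$)
$\frac{P}{k{\left(Q{\left(0 \right)} \right)} \left(\left(3 + 11 \cdot 6\right) - 293\right)} = - \frac{407746}{18 \left(\left(3 + 11 \cdot 6\right) - 293\right)} = - \frac{407746}{18 \left(\left(3 + 66\right) - 293\right)} = - \frac{407746}{18 \left(69 - 293\right)} = - \frac{407746}{18 \left(-224\right)} = - \frac{407746}{-4032} = \left(-407746\right) \left(- \frac{1}{4032}\right) = \frac{203873}{2016}$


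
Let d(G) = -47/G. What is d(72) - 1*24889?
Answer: -1792055/72 ≈ -24890.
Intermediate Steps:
d(72) - 1*24889 = -47/72 - 1*24889 = -47*1/72 - 24889 = -47/72 - 24889 = -1792055/72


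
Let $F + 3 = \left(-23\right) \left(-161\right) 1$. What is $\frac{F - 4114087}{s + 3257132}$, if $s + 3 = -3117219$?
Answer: $- \frac{4110387}{139910} \approx -29.379$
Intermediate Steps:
$F = 3700$ ($F = -3 + \left(-23\right) \left(-161\right) 1 = -3 + 3703 \cdot 1 = -3 + 3703 = 3700$)
$s = -3117222$ ($s = -3 - 3117219 = -3117222$)
$\frac{F - 4114087}{s + 3257132} = \frac{3700 - 4114087}{-3117222 + 3257132} = - \frac{4110387}{139910}$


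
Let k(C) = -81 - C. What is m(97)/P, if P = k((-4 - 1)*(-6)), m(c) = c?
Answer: -97/111 ≈ -0.87387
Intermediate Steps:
P = -111 (P = -81 - (-4 - 1)*(-6) = -81 - (-5)*(-6) = -81 - 1*30 = -81 - 30 = -111)
m(97)/P = 97/(-111) = 97*(-1/111) = -97/111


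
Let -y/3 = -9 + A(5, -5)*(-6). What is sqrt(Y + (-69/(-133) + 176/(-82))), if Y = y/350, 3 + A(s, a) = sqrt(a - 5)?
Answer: sqrt(-5068923398 + 152923932*I*sqrt(10))/54530 ≈ 0.06221 + 1.3071*I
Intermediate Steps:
A(s, a) = -3 + sqrt(-5 + a) (A(s, a) = -3 + sqrt(a - 5) = -3 + sqrt(-5 + a))
y = -27 + 18*I*sqrt(10) (y = -3*(-9 + (-3 + sqrt(-5 - 5))*(-6)) = -3*(-9 + (-3 + sqrt(-10))*(-6)) = -3*(-9 + (-3 + I*sqrt(10))*(-6)) = -3*(-9 + (18 - 6*I*sqrt(10))) = -3*(9 - 6*I*sqrt(10)) = -27 + 18*I*sqrt(10) ≈ -27.0 + 56.921*I)
Y = -27/350 + 9*I*sqrt(10)/175 (Y = (-27 + 18*I*sqrt(10))/350 = (-27 + 18*I*sqrt(10))*(1/350) = -27/350 + 9*I*sqrt(10)/175 ≈ -0.077143 + 0.16263*I)
sqrt(Y + (-69/(-133) + 176/(-82))) = sqrt((-27/350 + 9*I*sqrt(10)/175) + (-69/(-133) + 176/(-82))) = sqrt((-27/350 + 9*I*sqrt(10)/175) + (-69*(-1/133) + 176*(-1/82))) = sqrt((-27/350 + 9*I*sqrt(10)/175) + (69/133 - 88/41)) = sqrt((-27/350 + 9*I*sqrt(10)/175) - 8875/5453) = sqrt(-464783/272650 + 9*I*sqrt(10)/175)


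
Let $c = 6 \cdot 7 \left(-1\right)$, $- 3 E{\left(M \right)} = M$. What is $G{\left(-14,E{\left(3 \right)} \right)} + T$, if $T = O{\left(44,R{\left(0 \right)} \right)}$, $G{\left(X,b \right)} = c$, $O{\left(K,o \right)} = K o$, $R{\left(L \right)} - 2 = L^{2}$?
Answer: $46$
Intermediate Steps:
$E{\left(M \right)} = - \frac{M}{3}$
$c = -42$ ($c = 42 \left(-1\right) = -42$)
$R{\left(L \right)} = 2 + L^{2}$
$G{\left(X,b \right)} = -42$
$T = 88$ ($T = 44 \left(2 + 0^{2}\right) = 44 \left(2 + 0\right) = 44 \cdot 2 = 88$)
$G{\left(-14,E{\left(3 \right)} \right)} + T = -42 + 88 = 46$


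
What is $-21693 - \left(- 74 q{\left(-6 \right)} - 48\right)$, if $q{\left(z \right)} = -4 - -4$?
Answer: $-21645$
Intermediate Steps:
$q{\left(z \right)} = 0$ ($q{\left(z \right)} = -4 + 4 = 0$)
$-21693 - \left(- 74 q{\left(-6 \right)} - 48\right) = -21693 - \left(\left(-74\right) 0 - 48\right) = -21693 - \left(0 - 48\right) = -21693 - -48 = -21693 + 48 = -21645$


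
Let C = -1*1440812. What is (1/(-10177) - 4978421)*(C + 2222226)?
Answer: -39590645466232452/10177 ≈ -3.8902e+12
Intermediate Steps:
C = -1440812
(1/(-10177) - 4978421)*(C + 2222226) = (1/(-10177) - 4978421)*(-1440812 + 2222226) = (-1/10177 - 4978421)*781414 = -50665390518/10177*781414 = -39590645466232452/10177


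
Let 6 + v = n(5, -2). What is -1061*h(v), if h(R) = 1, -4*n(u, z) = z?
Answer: -1061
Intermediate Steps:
n(u, z) = -z/4
v = -11/2 (v = -6 - 1/4*(-2) = -6 + 1/2 = -11/2 ≈ -5.5000)
-1061*h(v) = -1061*1 = -1061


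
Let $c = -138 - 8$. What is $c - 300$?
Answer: $-446$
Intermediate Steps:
$c = -146$ ($c = -138 - 8 = -146$)
$c - 300 = -146 - 300 = -446$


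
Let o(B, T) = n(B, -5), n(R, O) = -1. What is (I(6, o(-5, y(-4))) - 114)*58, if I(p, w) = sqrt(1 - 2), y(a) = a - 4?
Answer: -6612 + 58*I ≈ -6612.0 + 58.0*I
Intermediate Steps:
y(a) = -4 + a
o(B, T) = -1
I(p, w) = I (I(p, w) = sqrt(-1) = I)
(I(6, o(-5, y(-4))) - 114)*58 = (I - 114)*58 = (-114 + I)*58 = -6612 + 58*I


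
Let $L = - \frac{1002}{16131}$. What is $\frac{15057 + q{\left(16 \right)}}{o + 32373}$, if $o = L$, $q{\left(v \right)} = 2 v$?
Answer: $\frac{81133553}{174069287} \approx 0.4661$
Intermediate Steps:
$L = - \frac{334}{5377}$ ($L = \left(-1002\right) \frac{1}{16131} = - \frac{334}{5377} \approx -0.062116$)
$o = - \frac{334}{5377} \approx -0.062116$
$\frac{15057 + q{\left(16 \right)}}{o + 32373} = \frac{15057 + 2 \cdot 16}{- \frac{334}{5377} + 32373} = \frac{15057 + 32}{\frac{174069287}{5377}} = 15089 \cdot \frac{5377}{174069287} = \frac{81133553}{174069287}$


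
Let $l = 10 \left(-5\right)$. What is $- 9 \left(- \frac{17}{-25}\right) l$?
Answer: $306$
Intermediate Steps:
$l = -50$
$- 9 \left(- \frac{17}{-25}\right) l = - 9 \left(- \frac{17}{-25}\right) \left(-50\right) = - 9 \left(\left(-17\right) \left(- \frac{1}{25}\right)\right) \left(-50\right) = \left(-9\right) \frac{17}{25} \left(-50\right) = \left(- \frac{153}{25}\right) \left(-50\right) = 306$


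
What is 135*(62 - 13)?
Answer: 6615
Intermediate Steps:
135*(62 - 13) = 135*49 = 6615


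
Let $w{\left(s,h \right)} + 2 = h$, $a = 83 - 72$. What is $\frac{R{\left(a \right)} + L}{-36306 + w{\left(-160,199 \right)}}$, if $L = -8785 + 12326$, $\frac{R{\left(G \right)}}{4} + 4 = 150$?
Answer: $- \frac{4125}{36109} \approx -0.11424$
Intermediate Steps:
$a = 11$
$w{\left(s,h \right)} = -2 + h$
$R{\left(G \right)} = 584$ ($R{\left(G \right)} = -16 + 4 \cdot 150 = -16 + 600 = 584$)
$L = 3541$
$\frac{R{\left(a \right)} + L}{-36306 + w{\left(-160,199 \right)}} = \frac{584 + 3541}{-36306 + \left(-2 + 199\right)} = \frac{4125}{-36306 + 197} = \frac{4125}{-36109} = 4125 \left(- \frac{1}{36109}\right) = - \frac{4125}{36109}$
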